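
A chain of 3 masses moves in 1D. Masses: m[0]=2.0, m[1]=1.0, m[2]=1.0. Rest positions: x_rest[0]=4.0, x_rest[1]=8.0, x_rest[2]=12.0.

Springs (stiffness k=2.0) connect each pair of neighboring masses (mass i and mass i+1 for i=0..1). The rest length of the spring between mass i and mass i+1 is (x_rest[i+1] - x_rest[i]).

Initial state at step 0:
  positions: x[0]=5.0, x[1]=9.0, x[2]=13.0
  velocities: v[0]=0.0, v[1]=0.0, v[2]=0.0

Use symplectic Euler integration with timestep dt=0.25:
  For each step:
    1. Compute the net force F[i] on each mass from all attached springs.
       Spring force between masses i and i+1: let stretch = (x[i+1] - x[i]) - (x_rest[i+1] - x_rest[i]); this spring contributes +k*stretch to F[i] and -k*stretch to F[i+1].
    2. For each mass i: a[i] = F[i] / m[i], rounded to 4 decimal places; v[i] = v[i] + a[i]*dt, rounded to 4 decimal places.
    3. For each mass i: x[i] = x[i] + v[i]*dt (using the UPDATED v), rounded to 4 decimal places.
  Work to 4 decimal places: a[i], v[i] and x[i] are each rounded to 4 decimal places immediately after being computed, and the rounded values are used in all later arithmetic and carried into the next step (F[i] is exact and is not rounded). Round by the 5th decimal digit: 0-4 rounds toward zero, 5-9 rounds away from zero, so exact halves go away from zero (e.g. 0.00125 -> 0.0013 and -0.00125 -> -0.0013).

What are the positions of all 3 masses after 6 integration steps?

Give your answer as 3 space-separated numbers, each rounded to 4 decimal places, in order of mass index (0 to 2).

Answer: 5.0000 9.0000 13.0000

Derivation:
Step 0: x=[5.0000 9.0000 13.0000] v=[0.0000 0.0000 0.0000]
Step 1: x=[5.0000 9.0000 13.0000] v=[0.0000 0.0000 0.0000]
Step 2: x=[5.0000 9.0000 13.0000] v=[0.0000 0.0000 0.0000]
Step 3: x=[5.0000 9.0000 13.0000] v=[0.0000 0.0000 0.0000]
Step 4: x=[5.0000 9.0000 13.0000] v=[0.0000 0.0000 0.0000]
Step 5: x=[5.0000 9.0000 13.0000] v=[0.0000 0.0000 0.0000]
Step 6: x=[5.0000 9.0000 13.0000] v=[0.0000 0.0000 0.0000]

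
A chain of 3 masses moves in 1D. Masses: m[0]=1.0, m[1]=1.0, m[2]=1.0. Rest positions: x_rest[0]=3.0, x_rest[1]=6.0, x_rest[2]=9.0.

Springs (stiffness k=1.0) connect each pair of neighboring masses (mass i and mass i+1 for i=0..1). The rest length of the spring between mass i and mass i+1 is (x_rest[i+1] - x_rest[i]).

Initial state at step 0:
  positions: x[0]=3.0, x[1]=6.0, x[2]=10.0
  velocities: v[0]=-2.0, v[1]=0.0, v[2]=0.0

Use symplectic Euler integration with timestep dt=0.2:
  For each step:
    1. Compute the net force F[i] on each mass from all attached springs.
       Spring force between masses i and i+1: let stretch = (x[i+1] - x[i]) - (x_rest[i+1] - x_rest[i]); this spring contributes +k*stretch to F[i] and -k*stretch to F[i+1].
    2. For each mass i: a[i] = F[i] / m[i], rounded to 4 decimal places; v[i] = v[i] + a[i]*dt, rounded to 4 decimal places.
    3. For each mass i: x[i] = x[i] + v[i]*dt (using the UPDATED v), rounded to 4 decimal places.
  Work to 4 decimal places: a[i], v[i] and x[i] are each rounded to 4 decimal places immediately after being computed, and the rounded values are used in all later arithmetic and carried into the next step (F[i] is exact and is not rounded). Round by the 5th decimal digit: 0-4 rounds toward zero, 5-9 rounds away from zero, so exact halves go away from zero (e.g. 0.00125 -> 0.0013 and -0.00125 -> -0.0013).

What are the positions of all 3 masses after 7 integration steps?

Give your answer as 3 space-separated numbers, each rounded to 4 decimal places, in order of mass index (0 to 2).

Answer: 1.1024 5.9451 9.1526

Derivation:
Step 0: x=[3.0000 6.0000 10.0000] v=[-2.0000 0.0000 0.0000]
Step 1: x=[2.6000 6.0400 9.9600] v=[-2.0000 0.2000 -0.2000]
Step 2: x=[2.2176 6.0992 9.8832] v=[-1.9120 0.2960 -0.3840]
Step 3: x=[1.8705 6.1545 9.7750] v=[-1.7357 0.2765 -0.5408]
Step 4: x=[1.5747 6.1833 9.6420] v=[-1.4789 0.1438 -0.6649]
Step 5: x=[1.3433 6.1661 9.4907] v=[-1.1572 -0.0862 -0.7566]
Step 6: x=[1.1848 6.0889 9.3264] v=[-0.7926 -0.3858 -0.8215]
Step 7: x=[1.1024 5.9451 9.1526] v=[-0.4118 -0.7191 -0.8690]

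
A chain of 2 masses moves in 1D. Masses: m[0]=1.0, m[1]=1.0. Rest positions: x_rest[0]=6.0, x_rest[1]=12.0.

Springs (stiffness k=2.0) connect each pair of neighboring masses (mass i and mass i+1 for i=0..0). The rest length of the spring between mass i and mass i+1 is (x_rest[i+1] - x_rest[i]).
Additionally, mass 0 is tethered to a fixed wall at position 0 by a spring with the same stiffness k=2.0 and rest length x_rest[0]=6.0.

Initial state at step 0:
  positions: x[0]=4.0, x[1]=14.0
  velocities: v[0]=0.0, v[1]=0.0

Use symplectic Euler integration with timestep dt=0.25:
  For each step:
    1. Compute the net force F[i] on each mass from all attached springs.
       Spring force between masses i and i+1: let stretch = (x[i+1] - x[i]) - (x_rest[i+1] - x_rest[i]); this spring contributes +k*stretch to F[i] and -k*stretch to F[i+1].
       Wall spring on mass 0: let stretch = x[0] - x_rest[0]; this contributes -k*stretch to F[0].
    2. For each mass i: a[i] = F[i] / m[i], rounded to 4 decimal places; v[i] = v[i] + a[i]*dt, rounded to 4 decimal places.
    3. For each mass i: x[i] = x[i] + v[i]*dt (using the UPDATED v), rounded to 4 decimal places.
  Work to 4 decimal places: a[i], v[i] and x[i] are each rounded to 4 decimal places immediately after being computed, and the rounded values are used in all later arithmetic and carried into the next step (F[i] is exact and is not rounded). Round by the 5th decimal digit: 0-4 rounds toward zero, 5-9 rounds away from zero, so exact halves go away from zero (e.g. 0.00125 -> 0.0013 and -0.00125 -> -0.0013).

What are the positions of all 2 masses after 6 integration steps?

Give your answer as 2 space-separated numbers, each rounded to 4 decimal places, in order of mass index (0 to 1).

Step 0: x=[4.0000 14.0000] v=[0.0000 0.0000]
Step 1: x=[4.7500 13.5000] v=[3.0000 -2.0000]
Step 2: x=[6.0000 12.6563] v=[5.0000 -3.3750]
Step 3: x=[7.3321 11.7305] v=[5.3282 -3.7032]
Step 4: x=[8.2975 11.0049] v=[3.8614 -2.9024]
Step 5: x=[8.5641 10.6909] v=[1.0664 -1.2561]
Step 6: x=[8.0260 10.8610] v=[-2.1523 0.6805]

Answer: 8.0260 10.8610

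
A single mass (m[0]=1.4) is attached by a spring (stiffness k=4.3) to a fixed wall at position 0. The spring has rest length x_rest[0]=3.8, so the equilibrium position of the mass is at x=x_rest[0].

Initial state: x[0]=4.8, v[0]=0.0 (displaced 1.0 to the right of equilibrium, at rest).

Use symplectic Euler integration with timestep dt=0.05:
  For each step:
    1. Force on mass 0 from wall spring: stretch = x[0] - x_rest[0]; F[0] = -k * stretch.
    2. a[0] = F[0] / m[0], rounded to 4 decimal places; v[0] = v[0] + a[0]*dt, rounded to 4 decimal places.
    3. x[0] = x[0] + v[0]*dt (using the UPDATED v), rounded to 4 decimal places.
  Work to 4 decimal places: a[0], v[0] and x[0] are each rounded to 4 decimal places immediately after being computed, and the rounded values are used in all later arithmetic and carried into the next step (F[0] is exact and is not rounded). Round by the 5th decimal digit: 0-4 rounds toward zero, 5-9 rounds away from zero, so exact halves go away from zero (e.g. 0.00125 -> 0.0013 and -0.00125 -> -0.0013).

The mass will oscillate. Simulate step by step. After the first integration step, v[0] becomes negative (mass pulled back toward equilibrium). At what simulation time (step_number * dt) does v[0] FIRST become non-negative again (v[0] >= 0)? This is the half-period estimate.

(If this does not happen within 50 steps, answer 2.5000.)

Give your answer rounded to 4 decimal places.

Step 0: x=[4.8000] v=[0.0000]
Step 1: x=[4.7923] v=[-0.1536]
Step 2: x=[4.7770] v=[-0.3060]
Step 3: x=[4.7542] v=[-0.4560]
Step 4: x=[4.7241] v=[-0.6025]
Step 5: x=[4.6869] v=[-0.7444]
Step 6: x=[4.6429] v=[-0.8806]
Step 7: x=[4.5924] v=[-1.0100]
Step 8: x=[4.5358] v=[-1.1317]
Step 9: x=[4.4736] v=[-1.2447]
Step 10: x=[4.4062] v=[-1.3481]
Step 11: x=[4.3341] v=[-1.4412]
Step 12: x=[4.2579] v=[-1.5232]
Step 13: x=[4.1782] v=[-1.5935]
Step 14: x=[4.0956] v=[-1.6516]
Step 15: x=[4.0108] v=[-1.6970]
Step 16: x=[3.9243] v=[-1.7294]
Step 17: x=[3.8369] v=[-1.7485]
Step 18: x=[3.7492] v=[-1.7542]
Step 19: x=[3.6619] v=[-1.7464]
Step 20: x=[3.5756] v=[-1.7252]
Step 21: x=[3.4911] v=[-1.6907]
Step 22: x=[3.4089] v=[-1.6433]
Step 23: x=[3.3297] v=[-1.5832]
Step 24: x=[3.2542] v=[-1.5110]
Step 25: x=[3.1828] v=[-1.4272]
Step 26: x=[3.1162] v=[-1.3324]
Step 27: x=[3.0548] v=[-1.2274]
Step 28: x=[2.9992] v=[-1.1130]
Step 29: x=[2.9497] v=[-0.9900]
Step 30: x=[2.9067] v=[-0.8594]
Step 31: x=[2.8706] v=[-0.7222]
Step 32: x=[2.8416] v=[-0.5795]
Step 33: x=[2.8200] v=[-0.4323]
Step 34: x=[2.8059] v=[-0.2818]
Step 35: x=[2.7994] v=[-0.1291]
Step 36: x=[2.8006] v=[0.0246]
First v>=0 after going negative at step 36, time=1.8000

Answer: 1.8000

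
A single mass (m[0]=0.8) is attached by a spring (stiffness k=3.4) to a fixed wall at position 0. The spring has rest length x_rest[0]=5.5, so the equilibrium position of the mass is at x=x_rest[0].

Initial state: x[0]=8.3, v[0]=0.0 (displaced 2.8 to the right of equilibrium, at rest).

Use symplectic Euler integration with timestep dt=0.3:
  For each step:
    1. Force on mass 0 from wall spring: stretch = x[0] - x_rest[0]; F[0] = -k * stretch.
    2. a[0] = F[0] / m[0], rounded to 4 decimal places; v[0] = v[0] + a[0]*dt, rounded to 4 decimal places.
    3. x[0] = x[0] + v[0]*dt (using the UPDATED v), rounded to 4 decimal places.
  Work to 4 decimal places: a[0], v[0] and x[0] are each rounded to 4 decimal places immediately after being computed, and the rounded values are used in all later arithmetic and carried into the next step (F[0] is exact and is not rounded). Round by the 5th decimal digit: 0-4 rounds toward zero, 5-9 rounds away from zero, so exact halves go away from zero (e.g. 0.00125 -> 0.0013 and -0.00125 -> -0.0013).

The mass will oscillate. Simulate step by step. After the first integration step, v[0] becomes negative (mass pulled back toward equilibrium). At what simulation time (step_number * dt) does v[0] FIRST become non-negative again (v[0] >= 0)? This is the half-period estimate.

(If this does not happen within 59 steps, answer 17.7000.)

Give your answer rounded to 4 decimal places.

Step 0: x=[8.3000] v=[0.0000]
Step 1: x=[7.2290] v=[-3.5700]
Step 2: x=[5.4967] v=[-5.7745]
Step 3: x=[3.7656] v=[-5.7703]
Step 4: x=[2.6979] v=[-3.5589]
Step 5: x=[2.7020] v=[0.0138]
First v>=0 after going negative at step 5, time=1.5000

Answer: 1.5000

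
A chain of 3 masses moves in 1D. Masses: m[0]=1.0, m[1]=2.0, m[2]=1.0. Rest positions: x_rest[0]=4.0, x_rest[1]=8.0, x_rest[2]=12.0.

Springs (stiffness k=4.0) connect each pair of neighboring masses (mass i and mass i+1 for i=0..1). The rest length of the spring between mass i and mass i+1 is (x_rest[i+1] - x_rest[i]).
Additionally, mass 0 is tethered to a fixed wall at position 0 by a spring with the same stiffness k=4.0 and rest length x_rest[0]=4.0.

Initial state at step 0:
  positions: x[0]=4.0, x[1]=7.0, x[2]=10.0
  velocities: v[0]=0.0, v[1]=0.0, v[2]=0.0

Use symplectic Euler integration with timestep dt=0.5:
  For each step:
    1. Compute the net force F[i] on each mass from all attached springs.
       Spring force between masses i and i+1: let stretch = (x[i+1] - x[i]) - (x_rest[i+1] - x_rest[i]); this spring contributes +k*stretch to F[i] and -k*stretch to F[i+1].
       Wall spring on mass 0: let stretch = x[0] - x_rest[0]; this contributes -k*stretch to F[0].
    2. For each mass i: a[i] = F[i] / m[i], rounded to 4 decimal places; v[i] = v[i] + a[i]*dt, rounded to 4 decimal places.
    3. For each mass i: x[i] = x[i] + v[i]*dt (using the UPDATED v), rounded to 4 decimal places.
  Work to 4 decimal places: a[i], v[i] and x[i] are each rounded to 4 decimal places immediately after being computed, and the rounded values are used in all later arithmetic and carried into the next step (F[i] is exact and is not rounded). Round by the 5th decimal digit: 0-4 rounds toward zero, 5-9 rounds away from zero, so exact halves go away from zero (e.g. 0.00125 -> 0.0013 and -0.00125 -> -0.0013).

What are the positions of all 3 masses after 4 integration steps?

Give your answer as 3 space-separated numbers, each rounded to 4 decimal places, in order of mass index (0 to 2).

Answer: 4.5000 8.5000 11.5000

Derivation:
Step 0: x=[4.0000 7.0000 10.0000] v=[0.0000 0.0000 0.0000]
Step 1: x=[3.0000 7.0000 11.0000] v=[-2.0000 0.0000 2.0000]
Step 2: x=[3.0000 7.0000 12.0000] v=[0.0000 0.0000 2.0000]
Step 3: x=[4.0000 7.5000 12.0000] v=[2.0000 1.0000 0.0000]
Step 4: x=[4.5000 8.5000 11.5000] v=[1.0000 2.0000 -1.0000]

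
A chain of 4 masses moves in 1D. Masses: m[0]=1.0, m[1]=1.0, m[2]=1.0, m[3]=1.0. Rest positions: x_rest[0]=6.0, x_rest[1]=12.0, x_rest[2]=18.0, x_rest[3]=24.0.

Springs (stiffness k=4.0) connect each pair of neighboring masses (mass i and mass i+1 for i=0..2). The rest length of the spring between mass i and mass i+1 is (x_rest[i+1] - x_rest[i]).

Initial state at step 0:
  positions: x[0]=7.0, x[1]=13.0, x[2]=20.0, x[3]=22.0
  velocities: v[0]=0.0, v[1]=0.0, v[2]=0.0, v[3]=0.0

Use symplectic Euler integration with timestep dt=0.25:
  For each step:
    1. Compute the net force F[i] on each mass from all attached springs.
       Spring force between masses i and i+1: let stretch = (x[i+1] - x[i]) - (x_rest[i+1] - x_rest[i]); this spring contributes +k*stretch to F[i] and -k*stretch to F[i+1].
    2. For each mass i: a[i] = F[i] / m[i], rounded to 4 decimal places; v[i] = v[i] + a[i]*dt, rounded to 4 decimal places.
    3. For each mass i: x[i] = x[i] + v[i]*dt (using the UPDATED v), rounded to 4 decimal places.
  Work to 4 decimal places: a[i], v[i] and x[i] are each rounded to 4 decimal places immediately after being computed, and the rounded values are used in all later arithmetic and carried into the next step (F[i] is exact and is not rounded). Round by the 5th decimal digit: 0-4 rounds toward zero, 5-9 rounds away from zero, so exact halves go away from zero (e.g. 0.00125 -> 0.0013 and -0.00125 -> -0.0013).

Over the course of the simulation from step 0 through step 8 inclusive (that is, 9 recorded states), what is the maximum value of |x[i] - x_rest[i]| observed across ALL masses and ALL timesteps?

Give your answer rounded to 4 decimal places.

Step 0: x=[7.0000 13.0000 20.0000 22.0000] v=[0.0000 0.0000 0.0000 0.0000]
Step 1: x=[7.0000 13.2500 18.7500 23.0000] v=[0.0000 1.0000 -5.0000 4.0000]
Step 2: x=[7.0625 13.3125 17.1875 24.4375] v=[0.2500 0.2500 -6.2500 5.7500]
Step 3: x=[7.1875 12.7813 16.4688 25.5625] v=[0.5000 -2.1250 -2.8750 4.5000]
Step 4: x=[7.2110 11.7735 17.1016 25.9141] v=[0.0938 -4.0313 2.5312 1.4063]
Step 5: x=[6.8751 10.9571 18.6055 25.5626] v=[-1.3437 -3.2657 6.0156 -1.4062]
Step 6: x=[6.0597 11.0323 19.9366 24.9718] v=[-3.2617 0.3007 5.3243 -2.3633]
Step 7: x=[4.9874 12.0904 20.3004 24.6222] v=[-4.2891 4.2324 1.4552 -1.3985]
Step 8: x=[4.1909 13.4253 19.6922 24.6921] v=[-3.1861 5.3394 -2.4330 0.2797]
Max displacement = 2.3004

Answer: 2.3004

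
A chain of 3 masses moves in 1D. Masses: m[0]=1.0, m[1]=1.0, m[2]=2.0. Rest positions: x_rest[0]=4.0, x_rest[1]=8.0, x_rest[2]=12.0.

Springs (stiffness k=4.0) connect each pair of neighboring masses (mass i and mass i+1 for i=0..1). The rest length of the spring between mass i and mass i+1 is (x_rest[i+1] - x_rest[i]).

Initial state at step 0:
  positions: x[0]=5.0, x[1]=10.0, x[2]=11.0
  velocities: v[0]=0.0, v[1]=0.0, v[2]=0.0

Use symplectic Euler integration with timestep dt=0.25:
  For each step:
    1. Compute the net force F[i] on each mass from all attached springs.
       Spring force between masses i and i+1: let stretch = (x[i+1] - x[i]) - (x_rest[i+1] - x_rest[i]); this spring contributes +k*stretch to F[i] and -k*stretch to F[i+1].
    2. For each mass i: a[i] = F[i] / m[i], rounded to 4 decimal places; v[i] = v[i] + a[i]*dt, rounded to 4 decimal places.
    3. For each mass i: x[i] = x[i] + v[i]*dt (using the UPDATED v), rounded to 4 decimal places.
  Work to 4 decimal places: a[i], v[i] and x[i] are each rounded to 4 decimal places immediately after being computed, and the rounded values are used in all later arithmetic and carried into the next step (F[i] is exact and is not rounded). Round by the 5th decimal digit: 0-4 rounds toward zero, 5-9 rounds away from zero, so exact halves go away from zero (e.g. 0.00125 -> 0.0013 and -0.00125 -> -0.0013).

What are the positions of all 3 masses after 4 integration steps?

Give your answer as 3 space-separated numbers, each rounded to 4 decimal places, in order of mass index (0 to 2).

Step 0: x=[5.0000 10.0000 11.0000] v=[0.0000 0.0000 0.0000]
Step 1: x=[5.2500 9.0000 11.3750] v=[1.0000 -4.0000 1.5000]
Step 2: x=[5.4375 7.6563 11.9531] v=[0.7500 -5.3750 2.3125]
Step 3: x=[5.1797 6.8321 12.4941] v=[-1.0312 -3.2970 2.1641]
Step 4: x=[4.3350 7.0103 12.8274] v=[-3.3788 0.7126 1.3331]

Answer: 4.3350 7.0103 12.8274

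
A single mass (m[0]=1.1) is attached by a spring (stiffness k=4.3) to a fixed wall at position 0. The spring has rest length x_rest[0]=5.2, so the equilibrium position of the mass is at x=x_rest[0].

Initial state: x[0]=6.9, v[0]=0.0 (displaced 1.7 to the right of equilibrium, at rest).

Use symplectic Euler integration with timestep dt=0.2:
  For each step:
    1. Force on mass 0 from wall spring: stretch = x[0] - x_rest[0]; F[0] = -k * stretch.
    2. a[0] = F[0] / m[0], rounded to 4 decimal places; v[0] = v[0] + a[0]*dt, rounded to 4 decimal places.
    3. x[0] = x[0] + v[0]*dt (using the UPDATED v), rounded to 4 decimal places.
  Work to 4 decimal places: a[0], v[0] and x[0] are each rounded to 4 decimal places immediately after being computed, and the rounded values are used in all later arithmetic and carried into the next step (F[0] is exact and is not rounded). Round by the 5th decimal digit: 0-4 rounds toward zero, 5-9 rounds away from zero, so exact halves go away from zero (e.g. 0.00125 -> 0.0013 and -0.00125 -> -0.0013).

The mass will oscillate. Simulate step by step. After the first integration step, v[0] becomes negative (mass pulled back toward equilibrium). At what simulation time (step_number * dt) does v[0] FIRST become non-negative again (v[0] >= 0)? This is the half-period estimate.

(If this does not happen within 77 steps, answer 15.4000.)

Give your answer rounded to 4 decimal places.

Answer: 1.6000

Derivation:
Step 0: x=[6.9000] v=[0.0000]
Step 1: x=[6.6342] v=[-1.3291]
Step 2: x=[6.1441] v=[-2.4504]
Step 3: x=[5.5064] v=[-3.1885]
Step 4: x=[4.8208] v=[-3.4280]
Step 5: x=[4.1945] v=[-3.1315]
Step 6: x=[3.7254] v=[-2.3454]
Step 7: x=[3.4869] v=[-1.1925]
Step 8: x=[3.5163] v=[0.1468]
First v>=0 after going negative at step 8, time=1.6000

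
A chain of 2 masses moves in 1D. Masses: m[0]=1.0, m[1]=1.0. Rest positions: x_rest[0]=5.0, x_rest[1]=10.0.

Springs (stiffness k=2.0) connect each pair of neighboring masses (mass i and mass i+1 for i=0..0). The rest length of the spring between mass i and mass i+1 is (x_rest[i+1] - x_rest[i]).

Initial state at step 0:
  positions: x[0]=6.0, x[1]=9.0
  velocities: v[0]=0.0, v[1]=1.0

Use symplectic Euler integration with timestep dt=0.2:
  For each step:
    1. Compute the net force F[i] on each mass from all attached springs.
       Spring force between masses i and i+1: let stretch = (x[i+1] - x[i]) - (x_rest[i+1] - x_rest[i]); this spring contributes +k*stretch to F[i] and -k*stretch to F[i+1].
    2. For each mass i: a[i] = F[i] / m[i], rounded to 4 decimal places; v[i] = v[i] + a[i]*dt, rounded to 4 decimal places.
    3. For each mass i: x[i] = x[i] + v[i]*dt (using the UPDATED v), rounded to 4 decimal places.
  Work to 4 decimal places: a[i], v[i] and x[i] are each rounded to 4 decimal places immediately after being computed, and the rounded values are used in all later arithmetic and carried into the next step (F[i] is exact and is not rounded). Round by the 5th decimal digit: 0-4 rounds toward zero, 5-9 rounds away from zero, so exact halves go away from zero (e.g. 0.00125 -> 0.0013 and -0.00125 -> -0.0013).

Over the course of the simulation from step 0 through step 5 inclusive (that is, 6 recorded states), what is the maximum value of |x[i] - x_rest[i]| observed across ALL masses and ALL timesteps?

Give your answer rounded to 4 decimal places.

Step 0: x=[6.0000 9.0000] v=[0.0000 1.0000]
Step 1: x=[5.8400 9.3600] v=[-0.8000 1.8000]
Step 2: x=[5.5616 9.8384] v=[-1.3920 2.3920]
Step 3: x=[5.2253 10.3747] v=[-1.6813 2.6813]
Step 4: x=[4.9010 10.8990] v=[-1.6215 2.6215]
Step 5: x=[4.6565 11.3435] v=[-1.2223 2.2223]
Max displacement = 1.3435

Answer: 1.3435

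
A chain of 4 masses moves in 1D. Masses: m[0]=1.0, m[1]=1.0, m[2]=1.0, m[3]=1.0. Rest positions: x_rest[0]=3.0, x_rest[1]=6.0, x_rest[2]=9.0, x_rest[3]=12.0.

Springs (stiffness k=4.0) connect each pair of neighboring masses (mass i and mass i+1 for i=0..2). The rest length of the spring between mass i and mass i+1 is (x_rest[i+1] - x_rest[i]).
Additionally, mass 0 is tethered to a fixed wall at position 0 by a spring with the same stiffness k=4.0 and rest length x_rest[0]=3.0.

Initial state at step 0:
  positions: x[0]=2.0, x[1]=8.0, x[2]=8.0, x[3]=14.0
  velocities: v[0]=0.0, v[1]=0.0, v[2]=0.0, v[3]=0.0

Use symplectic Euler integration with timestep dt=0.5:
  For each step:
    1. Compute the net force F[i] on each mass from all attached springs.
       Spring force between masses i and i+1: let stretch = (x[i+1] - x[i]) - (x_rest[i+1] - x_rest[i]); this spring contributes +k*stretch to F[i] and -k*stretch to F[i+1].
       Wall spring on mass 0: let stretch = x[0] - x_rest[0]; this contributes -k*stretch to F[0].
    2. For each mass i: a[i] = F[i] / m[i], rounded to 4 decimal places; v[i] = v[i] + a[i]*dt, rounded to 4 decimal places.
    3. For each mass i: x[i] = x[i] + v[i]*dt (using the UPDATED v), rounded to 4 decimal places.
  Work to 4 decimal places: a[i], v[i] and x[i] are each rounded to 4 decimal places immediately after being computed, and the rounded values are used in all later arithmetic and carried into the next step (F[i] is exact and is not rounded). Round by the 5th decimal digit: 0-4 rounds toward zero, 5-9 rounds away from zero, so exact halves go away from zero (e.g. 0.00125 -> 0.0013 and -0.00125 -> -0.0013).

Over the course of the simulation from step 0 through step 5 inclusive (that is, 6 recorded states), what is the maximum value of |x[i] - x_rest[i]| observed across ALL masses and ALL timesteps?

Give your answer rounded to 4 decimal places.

Step 0: x=[2.0000 8.0000 8.0000 14.0000] v=[0.0000 0.0000 0.0000 0.0000]
Step 1: x=[6.0000 2.0000 14.0000 11.0000] v=[8.0000 -12.0000 12.0000 -6.0000]
Step 2: x=[0.0000 12.0000 5.0000 14.0000] v=[-12.0000 20.0000 -18.0000 6.0000]
Step 3: x=[6.0000 3.0000 12.0000 11.0000] v=[12.0000 -18.0000 14.0000 -6.0000]
Step 4: x=[3.0000 6.0000 9.0000 12.0000] v=[-6.0000 6.0000 -6.0000 2.0000]
Step 5: x=[0.0000 9.0000 6.0000 13.0000] v=[-6.0000 6.0000 -6.0000 2.0000]
Max displacement = 6.0000

Answer: 6.0000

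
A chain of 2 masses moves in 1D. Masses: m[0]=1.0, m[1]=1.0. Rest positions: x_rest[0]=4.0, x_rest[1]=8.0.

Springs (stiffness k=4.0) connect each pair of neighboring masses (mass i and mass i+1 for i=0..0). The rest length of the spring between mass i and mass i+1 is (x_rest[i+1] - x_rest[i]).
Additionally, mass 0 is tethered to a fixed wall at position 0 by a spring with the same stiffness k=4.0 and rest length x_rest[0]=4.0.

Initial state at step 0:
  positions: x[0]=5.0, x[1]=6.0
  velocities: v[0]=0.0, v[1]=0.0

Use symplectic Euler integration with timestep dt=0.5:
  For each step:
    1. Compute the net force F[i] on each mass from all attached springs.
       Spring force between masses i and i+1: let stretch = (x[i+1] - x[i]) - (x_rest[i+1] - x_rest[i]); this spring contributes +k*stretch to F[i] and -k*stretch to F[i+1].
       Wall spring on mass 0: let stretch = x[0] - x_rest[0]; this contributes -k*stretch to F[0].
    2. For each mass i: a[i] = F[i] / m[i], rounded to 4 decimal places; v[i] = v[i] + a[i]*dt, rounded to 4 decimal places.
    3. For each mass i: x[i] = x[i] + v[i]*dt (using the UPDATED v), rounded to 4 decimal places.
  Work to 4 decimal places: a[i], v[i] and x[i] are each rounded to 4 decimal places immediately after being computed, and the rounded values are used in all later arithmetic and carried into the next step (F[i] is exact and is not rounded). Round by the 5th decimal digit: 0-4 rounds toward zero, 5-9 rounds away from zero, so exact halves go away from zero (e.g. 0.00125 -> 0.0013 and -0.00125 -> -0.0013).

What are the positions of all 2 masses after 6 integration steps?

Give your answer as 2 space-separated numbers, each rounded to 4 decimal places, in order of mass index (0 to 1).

Step 0: x=[5.0000 6.0000] v=[0.0000 0.0000]
Step 1: x=[1.0000 9.0000] v=[-8.0000 6.0000]
Step 2: x=[4.0000 8.0000] v=[6.0000 -2.0000]
Step 3: x=[7.0000 7.0000] v=[6.0000 -2.0000]
Step 4: x=[3.0000 10.0000] v=[-8.0000 6.0000]
Step 5: x=[3.0000 10.0000] v=[0.0000 0.0000]
Step 6: x=[7.0000 7.0000] v=[8.0000 -6.0000]

Answer: 7.0000 7.0000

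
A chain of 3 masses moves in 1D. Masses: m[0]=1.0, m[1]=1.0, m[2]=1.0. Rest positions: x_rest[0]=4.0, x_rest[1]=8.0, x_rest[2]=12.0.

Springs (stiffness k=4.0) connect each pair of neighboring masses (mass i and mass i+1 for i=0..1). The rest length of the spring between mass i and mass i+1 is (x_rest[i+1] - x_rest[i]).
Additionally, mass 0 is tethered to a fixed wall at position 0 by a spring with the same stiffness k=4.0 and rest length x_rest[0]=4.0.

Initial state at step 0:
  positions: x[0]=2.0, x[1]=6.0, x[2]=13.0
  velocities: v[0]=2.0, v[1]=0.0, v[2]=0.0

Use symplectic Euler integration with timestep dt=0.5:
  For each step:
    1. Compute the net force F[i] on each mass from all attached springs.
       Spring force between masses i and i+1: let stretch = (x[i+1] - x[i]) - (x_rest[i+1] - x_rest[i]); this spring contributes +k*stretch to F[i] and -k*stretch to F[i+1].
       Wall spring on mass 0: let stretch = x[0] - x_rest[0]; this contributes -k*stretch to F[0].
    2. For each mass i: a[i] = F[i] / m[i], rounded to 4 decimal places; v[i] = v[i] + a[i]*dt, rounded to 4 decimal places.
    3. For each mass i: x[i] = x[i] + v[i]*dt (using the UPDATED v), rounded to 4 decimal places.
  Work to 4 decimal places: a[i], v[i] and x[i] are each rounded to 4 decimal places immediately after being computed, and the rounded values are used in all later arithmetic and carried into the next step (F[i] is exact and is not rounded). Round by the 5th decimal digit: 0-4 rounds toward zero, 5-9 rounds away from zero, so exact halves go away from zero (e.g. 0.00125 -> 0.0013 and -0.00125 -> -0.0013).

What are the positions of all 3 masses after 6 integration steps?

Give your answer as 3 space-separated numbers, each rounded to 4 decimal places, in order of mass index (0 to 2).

Step 0: x=[2.0000 6.0000 13.0000] v=[2.0000 0.0000 0.0000]
Step 1: x=[5.0000 9.0000 10.0000] v=[6.0000 6.0000 -6.0000]
Step 2: x=[7.0000 9.0000 10.0000] v=[4.0000 0.0000 0.0000]
Step 3: x=[4.0000 8.0000 13.0000] v=[-6.0000 -2.0000 6.0000]
Step 4: x=[1.0000 8.0000 15.0000] v=[-6.0000 0.0000 4.0000]
Step 5: x=[4.0000 8.0000 14.0000] v=[6.0000 0.0000 -2.0000]
Step 6: x=[7.0000 10.0000 11.0000] v=[6.0000 4.0000 -6.0000]

Answer: 7.0000 10.0000 11.0000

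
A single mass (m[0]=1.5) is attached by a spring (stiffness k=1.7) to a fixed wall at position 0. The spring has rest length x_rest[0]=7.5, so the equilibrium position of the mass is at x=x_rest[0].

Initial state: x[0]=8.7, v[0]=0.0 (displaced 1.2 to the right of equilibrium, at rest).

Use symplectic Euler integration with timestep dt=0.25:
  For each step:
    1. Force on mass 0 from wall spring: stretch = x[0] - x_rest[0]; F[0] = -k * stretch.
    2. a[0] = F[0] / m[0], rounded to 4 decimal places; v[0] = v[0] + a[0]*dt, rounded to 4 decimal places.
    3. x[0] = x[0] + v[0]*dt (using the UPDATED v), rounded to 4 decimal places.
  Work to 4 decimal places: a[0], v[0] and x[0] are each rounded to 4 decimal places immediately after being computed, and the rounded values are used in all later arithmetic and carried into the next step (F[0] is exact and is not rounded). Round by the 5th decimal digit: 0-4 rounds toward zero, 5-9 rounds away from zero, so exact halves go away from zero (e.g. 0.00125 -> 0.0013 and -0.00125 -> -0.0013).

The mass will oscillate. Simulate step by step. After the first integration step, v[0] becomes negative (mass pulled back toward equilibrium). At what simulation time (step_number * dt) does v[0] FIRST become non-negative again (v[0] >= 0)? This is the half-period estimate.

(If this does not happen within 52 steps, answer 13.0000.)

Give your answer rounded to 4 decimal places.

Step 0: x=[8.7000] v=[0.0000]
Step 1: x=[8.6150] v=[-0.3400]
Step 2: x=[8.4510] v=[-0.6559]
Step 3: x=[8.2197] v=[-0.9254]
Step 4: x=[7.9374] v=[-1.1293]
Step 5: x=[7.6241] v=[-1.2532]
Step 6: x=[7.3020] v=[-1.2884]
Step 7: x=[6.9939] v=[-1.2323]
Step 8: x=[6.7217] v=[-1.0889]
Step 9: x=[6.5046] v=[-0.8684]
Step 10: x=[6.3580] v=[-0.5864]
Step 11: x=[6.2923] v=[-0.2628]
Step 12: x=[6.3122] v=[0.0794]
First v>=0 after going negative at step 12, time=3.0000

Answer: 3.0000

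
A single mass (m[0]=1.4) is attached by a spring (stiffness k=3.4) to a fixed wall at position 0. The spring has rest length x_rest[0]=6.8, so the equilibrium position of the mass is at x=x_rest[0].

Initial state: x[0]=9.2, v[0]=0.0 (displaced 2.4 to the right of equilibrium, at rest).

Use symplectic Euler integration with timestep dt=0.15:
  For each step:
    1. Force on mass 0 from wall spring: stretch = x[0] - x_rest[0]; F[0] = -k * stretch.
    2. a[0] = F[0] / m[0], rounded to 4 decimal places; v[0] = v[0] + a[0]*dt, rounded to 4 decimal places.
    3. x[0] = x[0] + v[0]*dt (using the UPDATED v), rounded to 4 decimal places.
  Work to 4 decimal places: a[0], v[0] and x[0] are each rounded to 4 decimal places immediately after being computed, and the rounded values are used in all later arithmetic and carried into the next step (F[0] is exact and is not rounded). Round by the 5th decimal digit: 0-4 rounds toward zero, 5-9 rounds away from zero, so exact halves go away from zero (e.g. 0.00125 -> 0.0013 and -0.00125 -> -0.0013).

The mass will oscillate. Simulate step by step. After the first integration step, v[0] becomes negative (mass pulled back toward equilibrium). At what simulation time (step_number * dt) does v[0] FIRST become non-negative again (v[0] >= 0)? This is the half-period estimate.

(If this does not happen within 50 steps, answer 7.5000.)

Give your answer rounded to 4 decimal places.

Step 0: x=[9.2000] v=[0.0000]
Step 1: x=[9.0689] v=[-0.8743]
Step 2: x=[8.8138] v=[-1.7008]
Step 3: x=[8.4486] v=[-2.4344]
Step 4: x=[7.9934] v=[-3.0350]
Step 5: x=[7.4729] v=[-3.4697]
Step 6: x=[6.9157] v=[-3.7148]
Step 7: x=[6.3522] v=[-3.7570]
Step 8: x=[5.8131] v=[-3.5939]
Step 9: x=[5.3279] v=[-3.2344]
Step 10: x=[4.9232] v=[-2.6981]
Step 11: x=[4.6210] v=[-2.0144]
Step 12: x=[4.4379] v=[-1.2206]
Step 13: x=[4.3839] v=[-0.3601]
Step 14: x=[4.4619] v=[0.5201]
First v>=0 after going negative at step 14, time=2.1000

Answer: 2.1000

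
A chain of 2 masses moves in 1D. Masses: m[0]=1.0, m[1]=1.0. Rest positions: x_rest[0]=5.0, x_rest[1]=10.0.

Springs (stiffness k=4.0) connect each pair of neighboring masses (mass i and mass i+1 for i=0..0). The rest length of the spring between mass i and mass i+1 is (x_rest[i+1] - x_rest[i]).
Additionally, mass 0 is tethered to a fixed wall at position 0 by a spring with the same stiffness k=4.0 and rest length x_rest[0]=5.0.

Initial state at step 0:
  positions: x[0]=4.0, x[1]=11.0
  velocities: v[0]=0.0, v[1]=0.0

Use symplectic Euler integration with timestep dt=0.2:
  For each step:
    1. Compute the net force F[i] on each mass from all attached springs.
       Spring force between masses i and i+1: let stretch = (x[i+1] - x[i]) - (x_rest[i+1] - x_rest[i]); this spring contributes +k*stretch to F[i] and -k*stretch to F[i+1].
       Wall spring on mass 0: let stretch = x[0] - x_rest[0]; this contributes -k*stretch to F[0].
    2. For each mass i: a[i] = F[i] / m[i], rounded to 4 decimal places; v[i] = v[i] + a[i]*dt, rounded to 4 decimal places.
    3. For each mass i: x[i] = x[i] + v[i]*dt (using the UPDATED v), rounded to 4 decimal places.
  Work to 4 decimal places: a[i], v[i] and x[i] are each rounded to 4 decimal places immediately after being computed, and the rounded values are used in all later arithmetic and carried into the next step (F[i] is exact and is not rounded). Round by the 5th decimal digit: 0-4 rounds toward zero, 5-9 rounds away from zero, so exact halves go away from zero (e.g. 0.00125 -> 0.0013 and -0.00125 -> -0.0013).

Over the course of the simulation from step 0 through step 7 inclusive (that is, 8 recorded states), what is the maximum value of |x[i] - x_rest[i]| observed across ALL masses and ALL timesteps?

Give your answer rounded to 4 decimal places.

Step 0: x=[4.0000 11.0000] v=[0.0000 0.0000]
Step 1: x=[4.4800 10.6800] v=[2.4000 -1.6000]
Step 2: x=[5.2352 10.1680] v=[3.7760 -2.5600]
Step 3: x=[5.9420 9.6668] v=[3.5341 -2.5062]
Step 4: x=[6.2941 9.3696] v=[1.7603 -1.4860]
Step 5: x=[6.1312 9.3803] v=[-0.8146 0.0536]
Step 6: x=[5.5071 9.6712] v=[-3.1203 1.4543]
Step 7: x=[4.6682 10.0958] v=[-4.1947 2.1230]
Max displacement = 1.2941

Answer: 1.2941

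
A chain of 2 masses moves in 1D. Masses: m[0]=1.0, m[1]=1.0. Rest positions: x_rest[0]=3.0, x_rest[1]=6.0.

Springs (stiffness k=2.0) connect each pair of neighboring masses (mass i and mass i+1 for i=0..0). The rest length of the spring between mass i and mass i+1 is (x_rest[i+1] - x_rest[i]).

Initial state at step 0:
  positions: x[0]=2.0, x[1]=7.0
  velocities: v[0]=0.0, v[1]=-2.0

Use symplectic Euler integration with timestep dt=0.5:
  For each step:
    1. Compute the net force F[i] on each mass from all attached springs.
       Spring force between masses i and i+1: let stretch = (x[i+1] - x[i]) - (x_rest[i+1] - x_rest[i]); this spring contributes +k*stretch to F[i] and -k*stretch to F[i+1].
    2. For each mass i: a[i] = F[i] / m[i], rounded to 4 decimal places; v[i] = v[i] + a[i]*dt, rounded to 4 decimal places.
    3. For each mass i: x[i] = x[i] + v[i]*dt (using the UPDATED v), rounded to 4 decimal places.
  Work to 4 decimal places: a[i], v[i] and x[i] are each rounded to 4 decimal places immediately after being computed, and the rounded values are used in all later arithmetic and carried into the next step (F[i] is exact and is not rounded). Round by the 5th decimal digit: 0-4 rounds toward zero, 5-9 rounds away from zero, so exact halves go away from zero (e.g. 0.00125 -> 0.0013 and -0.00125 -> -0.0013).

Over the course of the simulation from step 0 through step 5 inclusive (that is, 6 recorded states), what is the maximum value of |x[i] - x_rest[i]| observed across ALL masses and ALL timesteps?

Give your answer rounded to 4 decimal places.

Step 0: x=[2.0000 7.0000] v=[0.0000 -2.0000]
Step 1: x=[3.0000 5.0000] v=[2.0000 -4.0000]
Step 2: x=[3.5000 3.5000] v=[1.0000 -3.0000]
Step 3: x=[2.5000 3.5000] v=[-2.0000 0.0000]
Step 4: x=[0.5000 4.5000] v=[-4.0000 2.0000]
Step 5: x=[-1.0000 5.0000] v=[-3.0000 1.0000]
Max displacement = 4.0000

Answer: 4.0000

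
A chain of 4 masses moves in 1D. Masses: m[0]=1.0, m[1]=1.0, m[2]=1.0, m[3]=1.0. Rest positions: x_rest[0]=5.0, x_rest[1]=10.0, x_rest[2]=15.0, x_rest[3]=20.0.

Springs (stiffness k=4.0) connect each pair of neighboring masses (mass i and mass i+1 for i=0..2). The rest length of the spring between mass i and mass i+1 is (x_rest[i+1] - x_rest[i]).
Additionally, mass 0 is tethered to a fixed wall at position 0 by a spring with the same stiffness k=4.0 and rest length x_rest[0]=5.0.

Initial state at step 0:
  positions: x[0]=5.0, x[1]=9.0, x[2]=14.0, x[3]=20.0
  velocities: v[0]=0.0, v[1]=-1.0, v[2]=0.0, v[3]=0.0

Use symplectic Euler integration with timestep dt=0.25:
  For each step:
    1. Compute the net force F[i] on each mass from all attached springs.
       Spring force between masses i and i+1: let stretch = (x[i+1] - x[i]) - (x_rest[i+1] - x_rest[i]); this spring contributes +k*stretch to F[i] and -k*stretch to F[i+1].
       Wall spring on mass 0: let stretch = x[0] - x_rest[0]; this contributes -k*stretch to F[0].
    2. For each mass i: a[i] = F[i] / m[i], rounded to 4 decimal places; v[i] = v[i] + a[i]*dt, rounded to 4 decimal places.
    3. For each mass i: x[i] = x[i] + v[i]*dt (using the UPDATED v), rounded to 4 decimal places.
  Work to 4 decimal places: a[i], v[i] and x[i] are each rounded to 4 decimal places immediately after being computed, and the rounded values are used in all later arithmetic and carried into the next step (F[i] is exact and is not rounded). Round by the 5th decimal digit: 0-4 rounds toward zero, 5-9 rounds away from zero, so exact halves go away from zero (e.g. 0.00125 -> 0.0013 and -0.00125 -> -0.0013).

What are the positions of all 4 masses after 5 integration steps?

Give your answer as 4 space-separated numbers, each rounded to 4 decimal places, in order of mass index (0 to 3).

Answer: 4.6680 9.9502 14.5342 18.9503

Derivation:
Step 0: x=[5.0000 9.0000 14.0000 20.0000] v=[0.0000 -1.0000 0.0000 0.0000]
Step 1: x=[4.7500 9.0000 14.2500 19.7500] v=[-1.0000 0.0000 1.0000 -1.0000]
Step 2: x=[4.3750 9.2500 14.5625 19.3750] v=[-1.5000 1.0000 1.2500 -1.5000]
Step 3: x=[4.1250 9.6094 14.7500 19.0469] v=[-1.0000 1.4375 0.7500 -1.3125]
Step 4: x=[4.2149 9.8828 14.7266 18.8946] v=[0.3594 1.0937 -0.0937 -0.6094]
Step 5: x=[4.6680 9.9502 14.5342 18.9503] v=[1.8124 0.2696 -0.7695 0.2226]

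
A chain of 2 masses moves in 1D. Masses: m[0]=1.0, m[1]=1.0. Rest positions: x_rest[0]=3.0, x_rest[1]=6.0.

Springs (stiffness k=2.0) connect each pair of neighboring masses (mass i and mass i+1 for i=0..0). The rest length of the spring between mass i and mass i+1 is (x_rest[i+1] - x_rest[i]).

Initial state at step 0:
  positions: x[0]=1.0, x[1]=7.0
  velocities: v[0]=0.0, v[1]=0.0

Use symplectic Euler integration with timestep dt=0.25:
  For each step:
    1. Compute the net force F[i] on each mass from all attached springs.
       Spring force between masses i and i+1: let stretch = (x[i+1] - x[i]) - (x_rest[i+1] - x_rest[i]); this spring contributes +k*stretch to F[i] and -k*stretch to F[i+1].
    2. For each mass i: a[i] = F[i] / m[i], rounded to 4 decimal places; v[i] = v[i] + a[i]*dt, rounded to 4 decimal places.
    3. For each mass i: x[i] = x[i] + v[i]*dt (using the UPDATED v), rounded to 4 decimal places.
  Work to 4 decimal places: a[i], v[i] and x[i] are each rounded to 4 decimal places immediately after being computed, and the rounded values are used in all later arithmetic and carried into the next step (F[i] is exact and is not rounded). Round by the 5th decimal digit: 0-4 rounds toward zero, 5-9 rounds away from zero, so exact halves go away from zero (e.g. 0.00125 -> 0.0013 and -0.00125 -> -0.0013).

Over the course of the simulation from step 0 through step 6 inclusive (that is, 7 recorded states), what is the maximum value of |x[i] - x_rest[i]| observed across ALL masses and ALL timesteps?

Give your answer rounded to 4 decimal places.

Answer: 2.0333

Derivation:
Step 0: x=[1.0000 7.0000] v=[0.0000 0.0000]
Step 1: x=[1.3750 6.6250] v=[1.5000 -1.5000]
Step 2: x=[2.0313 5.9688] v=[2.6250 -2.6250]
Step 3: x=[2.8048 5.1954] v=[3.0938 -3.0938]
Step 4: x=[3.5021 4.4981] v=[2.7891 -2.7891]
Step 5: x=[3.9489 4.0513] v=[1.7871 -1.7871]
Step 6: x=[4.0335 3.9667] v=[0.3383 -0.3383]
Max displacement = 2.0333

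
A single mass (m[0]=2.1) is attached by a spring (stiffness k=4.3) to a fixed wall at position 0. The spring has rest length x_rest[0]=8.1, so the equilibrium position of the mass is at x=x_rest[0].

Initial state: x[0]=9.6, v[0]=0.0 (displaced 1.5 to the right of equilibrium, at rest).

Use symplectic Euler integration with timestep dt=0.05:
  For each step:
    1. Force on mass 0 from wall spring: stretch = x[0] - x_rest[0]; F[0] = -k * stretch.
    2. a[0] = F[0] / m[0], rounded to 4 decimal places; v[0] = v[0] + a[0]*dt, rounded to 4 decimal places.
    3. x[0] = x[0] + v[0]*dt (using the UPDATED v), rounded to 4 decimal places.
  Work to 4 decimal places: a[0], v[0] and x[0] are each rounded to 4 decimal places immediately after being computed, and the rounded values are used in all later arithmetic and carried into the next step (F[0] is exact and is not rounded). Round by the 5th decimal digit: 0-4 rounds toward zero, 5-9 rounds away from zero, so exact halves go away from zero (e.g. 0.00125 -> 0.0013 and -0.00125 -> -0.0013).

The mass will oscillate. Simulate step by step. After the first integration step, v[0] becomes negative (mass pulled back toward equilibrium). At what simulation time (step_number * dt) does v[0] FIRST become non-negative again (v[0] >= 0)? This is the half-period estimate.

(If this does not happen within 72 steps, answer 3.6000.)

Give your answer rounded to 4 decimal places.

Answer: 2.2000

Derivation:
Step 0: x=[9.6000] v=[0.0000]
Step 1: x=[9.5923] v=[-0.1536]
Step 2: x=[9.5770] v=[-0.3064]
Step 3: x=[9.5541] v=[-0.4576]
Step 4: x=[9.5238] v=[-0.6065]
Step 5: x=[9.4862] v=[-0.7523]
Step 6: x=[9.4415] v=[-0.8942]
Step 7: x=[9.3899] v=[-1.0315]
Step 8: x=[9.3317] v=[-1.1636]
Step 9: x=[9.2672] v=[-1.2897]
Step 10: x=[9.1967] v=[-1.4092]
Step 11: x=[9.1206] v=[-1.5215]
Step 12: x=[9.0393] v=[-1.6260]
Step 13: x=[8.9532] v=[-1.7222]
Step 14: x=[8.8627] v=[-1.8096]
Step 15: x=[8.7683] v=[-1.8877]
Step 16: x=[8.6705] v=[-1.9561]
Step 17: x=[8.5698] v=[-2.0145]
Step 18: x=[8.4667] v=[-2.0626]
Step 19: x=[8.3617] v=[-2.1001]
Step 20: x=[8.2554] v=[-2.1269]
Step 21: x=[8.1483] v=[-2.1428]
Step 22: x=[8.0409] v=[-2.1477]
Step 23: x=[7.9338] v=[-2.1417]
Step 24: x=[7.8276] v=[-2.1247]
Step 25: x=[7.7228] v=[-2.0968]
Step 26: x=[7.6199] v=[-2.0582]
Step 27: x=[7.5195] v=[-2.0090]
Step 28: x=[7.4220] v=[-1.9496]
Step 29: x=[7.3280] v=[-1.8802]
Step 30: x=[7.2379] v=[-1.8012]
Step 31: x=[7.1523] v=[-1.7129]
Step 32: x=[7.0715] v=[-1.6159]
Step 33: x=[6.9960] v=[-1.5106]
Step 34: x=[6.9261] v=[-1.3976]
Step 35: x=[6.8622] v=[-1.2774]
Step 36: x=[6.8047] v=[-1.1507]
Step 37: x=[6.7538] v=[-1.0181]
Step 38: x=[6.7098] v=[-0.8803]
Step 39: x=[6.6729] v=[-0.7380]
Step 40: x=[6.6433] v=[-0.5919]
Step 41: x=[6.6212] v=[-0.4428]
Step 42: x=[6.6066] v=[-0.2914]
Step 43: x=[6.5997] v=[-0.1385]
Step 44: x=[6.6005] v=[0.0151]
First v>=0 after going negative at step 44, time=2.2000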